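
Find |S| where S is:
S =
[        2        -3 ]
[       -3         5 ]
det(S) = 1

For a 2×2 matrix [[a, b], [c, d]], det = a*d - b*c.
det(S) = (2)*(5) - (-3)*(-3) = 10 - 9 = 1.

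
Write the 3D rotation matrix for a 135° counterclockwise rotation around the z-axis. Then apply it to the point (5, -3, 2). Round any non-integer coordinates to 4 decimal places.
R = [[-√2/2, -√2/2, 0], [√2/2, -√2/2, 0], [0, 0, 1]]; R·(5, -3, 2) = (-1.4142, 5.6569, 2.0000)

Rotation matrix for 135° around z-axis:
cos(135°) = -√2/2, sin(135°) = √2/2
R = [[-√2/2, -√2/2, 0], [√2/2, -√2/2, 0], [0, 0, 1]]
Apply to (5, -3, 2): R·[5, -3, 2]ᵀ = (-1.4142, 5.6569, 2.0000)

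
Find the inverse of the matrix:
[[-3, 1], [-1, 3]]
[[-3/8, 1/8], [-1/8, 3/8]]

For [[a,b],[c,d]], inverse = (1/det)·[[d,-b],[-c,a]]
det = -3·3 - 1·-1 = -8
Inverse = (1/-8)·[[3, -1], [1, -3]]
        = [[-3/8, 1/8], [-1/8, 3/8]]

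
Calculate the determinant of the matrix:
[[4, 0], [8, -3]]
-12

For a 2×2 matrix [[a, b], [c, d]], det = ad - bc
det = (4)(-3) - (0)(8) = -12 - 0 = -12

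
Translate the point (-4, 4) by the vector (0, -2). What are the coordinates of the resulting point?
(-4, 2)

Translation by (0, -2):
x' = -4 + 0 = -4
y' = 4 + -2 = 2
Homogeneous matrix: [[1, 0, 0], [0, 1, -2], [0, 0, 1]]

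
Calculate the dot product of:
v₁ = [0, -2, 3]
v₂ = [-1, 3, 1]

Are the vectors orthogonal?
-3, No

The dot product is the sum of products of corresponding components.
v₁·v₂ = (0)*(-1) + (-2)*(3) + (3)*(1) = 0 - 6 + 3 = -3.
Two vectors are orthogonal iff their dot product is 0; here the dot product is -3, so the vectors are not orthogonal.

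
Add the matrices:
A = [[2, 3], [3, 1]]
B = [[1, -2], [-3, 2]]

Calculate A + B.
[[3, 1], [0, 3]]

Add corresponding elements:
(2)+(1)=3
(3)+(-2)=1
(3)+(-3)=0
(1)+(2)=3
A + B = [[3, 1], [0, 3]]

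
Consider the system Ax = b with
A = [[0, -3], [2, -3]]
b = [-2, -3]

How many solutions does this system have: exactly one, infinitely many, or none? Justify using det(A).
Exactly one solution

Compute det(A) = (0)*(-3) - (-3)*(2) = 6.
Because det(A) ≠ 0, A is invertible and Ax = b has a unique solution for every b (here x = A⁻¹ b).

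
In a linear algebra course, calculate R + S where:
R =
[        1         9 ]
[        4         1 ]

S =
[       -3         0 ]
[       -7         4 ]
R + S =
[       -2         9 ]
[       -3         5 ]

Matrix addition is elementwise: (R+S)[i][j] = R[i][j] + S[i][j].
  (R+S)[0][0] = (1) + (-3) = -2
  (R+S)[0][1] = (9) + (0) = 9
  (R+S)[1][0] = (4) + (-7) = -3
  (R+S)[1][1] = (1) + (4) = 5
R + S =
[       -2         9 ]
[       -3         5 ]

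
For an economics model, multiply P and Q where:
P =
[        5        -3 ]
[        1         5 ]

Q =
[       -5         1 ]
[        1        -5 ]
PQ =
[      -28        20 ]
[        0       -24 ]

Matrix multiplication: (PQ)[i][j] = sum over k of P[i][k] * Q[k][j].
  (PQ)[0][0] = (5)*(-5) + (-3)*(1) = -28
  (PQ)[0][1] = (5)*(1) + (-3)*(-5) = 20
  (PQ)[1][0] = (1)*(-5) + (5)*(1) = 0
  (PQ)[1][1] = (1)*(1) + (5)*(-5) = -24
PQ =
[      -28        20 ]
[        0       -24 ]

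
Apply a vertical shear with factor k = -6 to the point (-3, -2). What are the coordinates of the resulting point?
(-3, 16)

Shear matrix for vertical shear with factor k = -6:
[[1, 0], [-6, 1]]
Result: (-3, -2) → (-3, 16)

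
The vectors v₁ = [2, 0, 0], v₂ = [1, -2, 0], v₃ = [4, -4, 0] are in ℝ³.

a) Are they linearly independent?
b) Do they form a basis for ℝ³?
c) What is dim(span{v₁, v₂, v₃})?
Not independent, not a basis, dim(span) = 2

Check whether v₃ can be written as a linear combination of v₁ and v₂.
v₃ = (1)·v₁ + (2)·v₂ = [4, -4, 0], so the three vectors are linearly dependent.
Thus they do not form a basis for ℝ³, and dim(span{v₁, v₂, v₃}) = 2 (spanned by v₁ and v₂).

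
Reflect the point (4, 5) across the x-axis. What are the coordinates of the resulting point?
(4, -5)

Reflection across x-axis: (4, 5) → (4, -5)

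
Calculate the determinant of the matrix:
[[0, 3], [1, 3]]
-3

For a 2×2 matrix [[a, b], [c, d]], det = ad - bc
det = (0)(3) - (3)(1) = 0 - 3 = -3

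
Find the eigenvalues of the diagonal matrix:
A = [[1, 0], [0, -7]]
λ₁ = 1, λ₂ = -7

The characteristic polynomial of A is det(A - λI) = (1 - λ)(-7 - λ) = 0.
The roots are λ = 1 and λ = -7, so the eigenvalues are the diagonal entries.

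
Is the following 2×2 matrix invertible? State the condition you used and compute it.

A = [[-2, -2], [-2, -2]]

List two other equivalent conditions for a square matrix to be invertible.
No, not invertible; det(A) = 0 (two rows are equal, so the rows are linearly dependent). Equivalent conditions (failing for this A): rank(A) < 2; Ax = 0 has non-trivial solutions; 0 is an eigenvalue; the columns are linearly dependent.

To check invertibility, compute det(A).
In this matrix, row 0 and the last row are identical, so one row is a scalar multiple of another and the rows are linearly dependent.
A matrix with linearly dependent rows has det = 0 and is not invertible.
Equivalent failed conditions:
- rank(A) < 2.
- Ax = 0 has non-trivial solutions.
- 0 is an eigenvalue.
- The columns are linearly dependent.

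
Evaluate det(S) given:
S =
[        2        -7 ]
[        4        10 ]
det(S) = 48

For a 2×2 matrix [[a, b], [c, d]], det = a*d - b*c.
det(S) = (2)*(10) - (-7)*(4) = 20 + 28 = 48.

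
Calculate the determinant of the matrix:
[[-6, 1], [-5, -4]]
29

For a 2×2 matrix [[a, b], [c, d]], det = ad - bc
det = (-6)(-4) - (1)(-5) = 24 - -5 = 29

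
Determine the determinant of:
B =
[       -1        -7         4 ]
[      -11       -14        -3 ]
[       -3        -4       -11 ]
det(B) = 650

Expand along row 0 (cofactor expansion): det(B) = a*(e*i - f*h) - b*(d*i - f*g) + c*(d*h - e*g), where the 3×3 is [[a, b, c], [d, e, f], [g, h, i]].
Minor M_00 = (-14)*(-11) - (-3)*(-4) = 154 - 12 = 142.
Minor M_01 = (-11)*(-11) - (-3)*(-3) = 121 - 9 = 112.
Minor M_02 = (-11)*(-4) - (-14)*(-3) = 44 - 42 = 2.
det(B) = (-1)*(142) - (-7)*(112) + (4)*(2) = -142 + 784 + 8 = 650.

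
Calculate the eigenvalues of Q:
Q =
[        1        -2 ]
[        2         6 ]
λ = 2, 5

Solve det(Q - λI) = 0. For a 2×2 matrix the characteristic equation is λ² - (trace)λ + det = 0.
trace(Q) = a + d = 1 + 6 = 7.
det(Q) = a*d - b*c = (1)*(6) - (-2)*(2) = 6 + 4 = 10.
Characteristic equation: λ² - (7)λ + (10) = 0.
Discriminant = (7)² - 4*(10) = 49 - 40 = 9.
λ = (7 ± √9) / 2 = (7 ± 3) / 2 = 2, 5.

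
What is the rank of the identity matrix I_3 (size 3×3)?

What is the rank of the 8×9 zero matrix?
rank(I_3) = 3, rank(0) = 0

The identity I_3 has 3 columns that are the standard basis vectors e_1, …, e_3. These are linearly independent, so all 3 columns are pivots and rank(I_3) = 3.
The 8×9 zero matrix has every entry zero, so every row is the zero row and there are no pivots; rank(0) = 0.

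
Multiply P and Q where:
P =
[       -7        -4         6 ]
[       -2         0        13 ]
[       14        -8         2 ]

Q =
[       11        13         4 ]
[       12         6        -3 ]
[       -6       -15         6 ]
PQ =
[     -161      -205        20 ]
[     -100      -221        70 ]
[       46       104        92 ]

Matrix multiplication: (PQ)[i][j] = sum over k of P[i][k] * Q[k][j].
  (PQ)[0][0] = (-7)*(11) + (-4)*(12) + (6)*(-6) = -161
  (PQ)[0][1] = (-7)*(13) + (-4)*(6) + (6)*(-15) = -205
  (PQ)[0][2] = (-7)*(4) + (-4)*(-3) + (6)*(6) = 20
  (PQ)[1][0] = (-2)*(11) + (0)*(12) + (13)*(-6) = -100
  (PQ)[1][1] = (-2)*(13) + (0)*(6) + (13)*(-15) = -221
  (PQ)[1][2] = (-2)*(4) + (0)*(-3) + (13)*(6) = 70
  (PQ)[2][0] = (14)*(11) + (-8)*(12) + (2)*(-6) = 46
  (PQ)[2][1] = (14)*(13) + (-8)*(6) + (2)*(-15) = 104
  (PQ)[2][2] = (14)*(4) + (-8)*(-3) + (2)*(6) = 92
PQ =
[     -161      -205        20 ]
[     -100      -221        70 ]
[       46       104        92 ]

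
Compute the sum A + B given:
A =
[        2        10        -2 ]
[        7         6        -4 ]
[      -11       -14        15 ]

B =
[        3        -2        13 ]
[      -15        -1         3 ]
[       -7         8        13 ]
A + B =
[        5         8        11 ]
[       -8         5        -1 ]
[      -18        -6        28 ]

Matrix addition is elementwise: (A+B)[i][j] = A[i][j] + B[i][j].
  (A+B)[0][0] = (2) + (3) = 5
  (A+B)[0][1] = (10) + (-2) = 8
  (A+B)[0][2] = (-2) + (13) = 11
  (A+B)[1][0] = (7) + (-15) = -8
  (A+B)[1][1] = (6) + (-1) = 5
  (A+B)[1][2] = (-4) + (3) = -1
  (A+B)[2][0] = (-11) + (-7) = -18
  (A+B)[2][1] = (-14) + (8) = -6
  (A+B)[2][2] = (15) + (13) = 28
A + B =
[        5         8        11 ]
[       -8         5        -1 ]
[      -18        -6        28 ]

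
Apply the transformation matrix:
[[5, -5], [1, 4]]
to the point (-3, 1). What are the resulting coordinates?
(-20, 1)

Matrix multiplication:
[[5, -5], [1, 4]] × [-3, 1]ᵀ
= [5×-3 + -5×1, 1×-3 + 4×1]ᵀ
= [-20.0000, 1.0000]ᵀ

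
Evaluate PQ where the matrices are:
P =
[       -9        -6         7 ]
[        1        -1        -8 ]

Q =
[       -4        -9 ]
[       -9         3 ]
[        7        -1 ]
PQ =
[      139        56 ]
[      -51        -4 ]

Matrix multiplication: (PQ)[i][j] = sum over k of P[i][k] * Q[k][j].
  (PQ)[0][0] = (-9)*(-4) + (-6)*(-9) + (7)*(7) = 139
  (PQ)[0][1] = (-9)*(-9) + (-6)*(3) + (7)*(-1) = 56
  (PQ)[1][0] = (1)*(-4) + (-1)*(-9) + (-8)*(7) = -51
  (PQ)[1][1] = (1)*(-9) + (-1)*(3) + (-8)*(-1) = -4
PQ =
[      139        56 ]
[      -51        -4 ]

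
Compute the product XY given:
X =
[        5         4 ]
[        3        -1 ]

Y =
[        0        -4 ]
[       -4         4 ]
XY =
[      -16        -4 ]
[        4       -16 ]

Matrix multiplication: (XY)[i][j] = sum over k of X[i][k] * Y[k][j].
  (XY)[0][0] = (5)*(0) + (4)*(-4) = -16
  (XY)[0][1] = (5)*(-4) + (4)*(4) = -4
  (XY)[1][0] = (3)*(0) + (-1)*(-4) = 4
  (XY)[1][1] = (3)*(-4) + (-1)*(4) = -16
XY =
[      -16        -4 ]
[        4       -16 ]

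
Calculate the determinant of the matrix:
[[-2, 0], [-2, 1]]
-2

For a 2×2 matrix [[a, b], [c, d]], det = ad - bc
det = (-2)(1) - (0)(-2) = -2 - 0 = -2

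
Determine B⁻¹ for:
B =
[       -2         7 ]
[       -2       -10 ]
det(B) = 34
B⁻¹ =
[    -5/17     -7/34 ]
[     1/17     -1/17 ]

For a 2×2 matrix B = [[a, b], [c, d]] with det(B) ≠ 0, B⁻¹ = (1/det(B)) * [[d, -b], [-c, a]].
det(B) = (-2)*(-10) - (7)*(-2) = 20 + 14 = 34.
B⁻¹ = (1/34) * [[-10, -7], [2, -2]].
Dividing each entry by 34 and reducing:
B⁻¹ =
[    -5/17     -7/34 ]
[     1/17     -1/17 ]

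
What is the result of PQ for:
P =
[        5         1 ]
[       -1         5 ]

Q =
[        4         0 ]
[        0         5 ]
PQ =
[       20         5 ]
[       -4        25 ]

Matrix multiplication: (PQ)[i][j] = sum over k of P[i][k] * Q[k][j].
  (PQ)[0][0] = (5)*(4) + (1)*(0) = 20
  (PQ)[0][1] = (5)*(0) + (1)*(5) = 5
  (PQ)[1][0] = (-1)*(4) + (5)*(0) = -4
  (PQ)[1][1] = (-1)*(0) + (5)*(5) = 25
PQ =
[       20         5 ]
[       -4        25 ]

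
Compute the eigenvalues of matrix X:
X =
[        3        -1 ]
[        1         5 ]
λ = 4, 4

Solve det(X - λI) = 0. For a 2×2 matrix the characteristic equation is λ² - (trace)λ + det = 0.
trace(X) = a + d = 3 + 5 = 8.
det(X) = a*d - b*c = (3)*(5) - (-1)*(1) = 15 + 1 = 16.
Characteristic equation: λ² - (8)λ + (16) = 0.
Discriminant = (8)² - 4*(16) = 64 - 64 = 0.
λ = (8 ± √0) / 2 = (8 ± 0) / 2 = 4, 4.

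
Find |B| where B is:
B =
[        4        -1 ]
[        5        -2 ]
det(B) = -3

For a 2×2 matrix [[a, b], [c, d]], det = a*d - b*c.
det(B) = (4)*(-2) - (-1)*(5) = -8 + 5 = -3.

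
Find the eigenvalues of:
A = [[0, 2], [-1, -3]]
λ = -2, -1

Solve det(A - λI) = 0. For a 2×2 matrix this is λ² - (trace)λ + det = 0.
trace(A) = 0 - 3 = -3.
det(A) = (0)*(-3) - (2)*(-1) = 0 + 2 = 2.
Characteristic equation: λ² - (-3)λ + (2) = 0.
Discriminant: (-3)² - 4*(2) = 9 - 8 = 1.
Roots: λ = (-3 ± √1) / 2 = -2, -1.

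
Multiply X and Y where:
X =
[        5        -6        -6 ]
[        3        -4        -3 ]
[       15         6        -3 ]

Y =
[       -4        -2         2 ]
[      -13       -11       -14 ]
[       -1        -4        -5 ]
XY =
[       64        80       124 ]
[       43        50        77 ]
[     -135       -84       -39 ]

Matrix multiplication: (XY)[i][j] = sum over k of X[i][k] * Y[k][j].
  (XY)[0][0] = (5)*(-4) + (-6)*(-13) + (-6)*(-1) = 64
  (XY)[0][1] = (5)*(-2) + (-6)*(-11) + (-6)*(-4) = 80
  (XY)[0][2] = (5)*(2) + (-6)*(-14) + (-6)*(-5) = 124
  (XY)[1][0] = (3)*(-4) + (-4)*(-13) + (-3)*(-1) = 43
  (XY)[1][1] = (3)*(-2) + (-4)*(-11) + (-3)*(-4) = 50
  (XY)[1][2] = (3)*(2) + (-4)*(-14) + (-3)*(-5) = 77
  (XY)[2][0] = (15)*(-4) + (6)*(-13) + (-3)*(-1) = -135
  (XY)[2][1] = (15)*(-2) + (6)*(-11) + (-3)*(-4) = -84
  (XY)[2][2] = (15)*(2) + (6)*(-14) + (-3)*(-5) = -39
XY =
[       64        80       124 ]
[       43        50        77 ]
[     -135       -84       -39 ]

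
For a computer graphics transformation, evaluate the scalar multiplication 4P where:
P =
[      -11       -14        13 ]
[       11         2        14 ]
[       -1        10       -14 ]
4P =
[      -44       -56        52 ]
[       44         8        56 ]
[       -4        40       -56 ]

Scalar multiplication is elementwise: (4P)[i][j] = 4 * P[i][j].
  (4P)[0][0] = 4 * (-11) = -44
  (4P)[0][1] = 4 * (-14) = -56
  (4P)[0][2] = 4 * (13) = 52
  (4P)[1][0] = 4 * (11) = 44
  (4P)[1][1] = 4 * (2) = 8
  (4P)[1][2] = 4 * (14) = 56
  (4P)[2][0] = 4 * (-1) = -4
  (4P)[2][1] = 4 * (10) = 40
  (4P)[2][2] = 4 * (-14) = -56
4P =
[      -44       -56        52 ]
[       44         8        56 ]
[       -4        40       -56 ]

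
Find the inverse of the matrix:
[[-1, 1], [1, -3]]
[[-3/2, -1/2], [-1/2, -1/2]]

For [[a,b],[c,d]], inverse = (1/det)·[[d,-b],[-c,a]]
det = -1·-3 - 1·1 = 2
Inverse = (1/2)·[[-3, -1], [-1, -1]]
        = [[-3/2, -1/2], [-1/2, -1/2]]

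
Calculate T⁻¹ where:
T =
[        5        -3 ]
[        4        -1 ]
det(T) = 7
T⁻¹ =
[     -1/7       3/7 ]
[     -4/7       5/7 ]

For a 2×2 matrix T = [[a, b], [c, d]] with det(T) ≠ 0, T⁻¹ = (1/det(T)) * [[d, -b], [-c, a]].
det(T) = (5)*(-1) - (-3)*(4) = -5 + 12 = 7.
T⁻¹ = (1/7) * [[-1, 3], [-4, 5]].
Dividing each entry by 7 and reducing:
T⁻¹ =
[     -1/7       3/7 ]
[     -4/7       5/7 ]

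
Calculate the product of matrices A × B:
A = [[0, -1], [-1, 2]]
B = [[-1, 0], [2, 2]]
[[-2, -2], [5, 4]]

Matrix multiplication:
C[0][0] = 0×-1 + -1×2 = -2
C[0][1] = 0×0 + -1×2 = -2
C[1][0] = -1×-1 + 2×2 = 5
C[1][1] = -1×0 + 2×2 = 4
Result: [[-2, -2], [5, 4]]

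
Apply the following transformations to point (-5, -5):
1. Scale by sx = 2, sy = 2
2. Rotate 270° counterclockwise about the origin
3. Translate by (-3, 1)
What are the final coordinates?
(-13, 11)

Step 1: Scale → (-10, -10)
Step 2: Rotate 270° → (-10, 10)
Step 3: Translate → (-13, 11)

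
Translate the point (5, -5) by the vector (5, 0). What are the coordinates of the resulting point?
(10, -5)

Translation by (5, 0):
x' = 5 + 5 = 10
y' = -5 + 0 = -5
Homogeneous matrix: [[1, 0, 5], [0, 1, 0], [0, 0, 1]]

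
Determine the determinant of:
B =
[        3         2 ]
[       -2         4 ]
det(B) = 16

For a 2×2 matrix [[a, b], [c, d]], det = a*d - b*c.
det(B) = (3)*(4) - (2)*(-2) = 12 + 4 = 16.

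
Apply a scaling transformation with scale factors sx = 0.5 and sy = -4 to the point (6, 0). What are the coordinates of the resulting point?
(3.0, 0)

Scaling matrix:
[[0.50, 0], [0, -4]]
Result: (6 × 0.5, 0 × -4) = (3.0, 0)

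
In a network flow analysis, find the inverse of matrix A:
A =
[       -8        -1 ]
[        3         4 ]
det(A) = -29
A⁻¹ =
[    -4/29     -1/29 ]
[     3/29      8/29 ]

For a 2×2 matrix A = [[a, b], [c, d]] with det(A) ≠ 0, A⁻¹ = (1/det(A)) * [[d, -b], [-c, a]].
det(A) = (-8)*(4) - (-1)*(3) = -32 + 3 = -29.
A⁻¹ = (1/-29) * [[4, 1], [-3, -8]].
Dividing each entry by -29 and reducing:
A⁻¹ =
[    -4/29     -1/29 ]
[     3/29      8/29 ]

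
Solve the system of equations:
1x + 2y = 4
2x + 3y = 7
x = 2, y = 1

Use elimination (row reduction):
Equation 1: 1x + 2y = 4.
Equation 2: 2x + 3y = 7.
Multiply Eq1 by 2 and Eq2 by 1: 2x + 4y = 8;  2x + 3y = 7.
Subtract: (-1)y = -1, so y = 1.
Back-substitute into Eq1: 1x + 2*(1) = 4, so x = 2.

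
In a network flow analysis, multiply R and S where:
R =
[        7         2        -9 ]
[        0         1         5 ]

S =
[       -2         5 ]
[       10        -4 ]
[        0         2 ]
RS =
[        6         9 ]
[       10         6 ]

Matrix multiplication: (RS)[i][j] = sum over k of R[i][k] * S[k][j].
  (RS)[0][0] = (7)*(-2) + (2)*(10) + (-9)*(0) = 6
  (RS)[0][1] = (7)*(5) + (2)*(-4) + (-9)*(2) = 9
  (RS)[1][0] = (0)*(-2) + (1)*(10) + (5)*(0) = 10
  (RS)[1][1] = (0)*(5) + (1)*(-4) + (5)*(2) = 6
RS =
[        6         9 ]
[       10         6 ]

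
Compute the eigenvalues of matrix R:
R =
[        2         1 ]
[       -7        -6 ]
λ = -5, 1

Solve det(R - λI) = 0. For a 2×2 matrix the characteristic equation is λ² - (trace)λ + det = 0.
trace(R) = a + d = 2 - 6 = -4.
det(R) = a*d - b*c = (2)*(-6) - (1)*(-7) = -12 + 7 = -5.
Characteristic equation: λ² - (-4)λ + (-5) = 0.
Discriminant = (-4)² - 4*(-5) = 16 + 20 = 36.
λ = (-4 ± √36) / 2 = (-4 ± 6) / 2 = -5, 1.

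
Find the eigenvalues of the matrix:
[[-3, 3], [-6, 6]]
λ = 0 and λ = 3

Characteristic equation: det(A - λI) = 0
λ² - (trace)λ + (det) = 0
λ² - (3)λ + (0) = 0
λ² - 3λ + 0 = 0
Solving: λ = 0, 3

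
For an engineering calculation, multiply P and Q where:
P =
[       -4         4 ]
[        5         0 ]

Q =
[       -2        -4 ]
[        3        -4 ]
PQ =
[       20         0 ]
[      -10       -20 ]

Matrix multiplication: (PQ)[i][j] = sum over k of P[i][k] * Q[k][j].
  (PQ)[0][0] = (-4)*(-2) + (4)*(3) = 20
  (PQ)[0][1] = (-4)*(-4) + (4)*(-4) = 0
  (PQ)[1][0] = (5)*(-2) + (0)*(3) = -10
  (PQ)[1][1] = (5)*(-4) + (0)*(-4) = -20
PQ =
[       20         0 ]
[      -10       -20 ]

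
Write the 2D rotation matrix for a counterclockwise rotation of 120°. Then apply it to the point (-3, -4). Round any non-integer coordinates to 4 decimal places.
R = [[-1/2, -√3/2], [√3/2, -1/2]]; R·(-3, -4) = (4.9641, -0.5981)

Rotation matrix formula: R(θ) = [[cos θ, -sin θ], [sin θ, cos θ]]
For θ = 120°:
cos(120°) = -1/2
sin(120°) = √3/2
R = [[-1/2, -√3/2], [√3/2, -1/2]]
Apply to (-3, -4): [-1/2·-3 + (-√3/2)·-4, √3/2·-3 + -1/2·-4] = (4.9641, -0.5981)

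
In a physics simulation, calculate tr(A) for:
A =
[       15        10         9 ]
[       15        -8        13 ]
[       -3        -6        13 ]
tr(A) = 15 - 8 + 13 = 20

The trace of a square matrix is the sum of its diagonal entries.
Diagonal entries of A: A[0][0] = 15, A[1][1] = -8, A[2][2] = 13.
tr(A) = 15 - 8 + 13 = 20.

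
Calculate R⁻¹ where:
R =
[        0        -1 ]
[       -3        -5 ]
det(R) = -3
R⁻¹ =
[      5/3      -1/3 ]
[       -1         0 ]

For a 2×2 matrix R = [[a, b], [c, d]] with det(R) ≠ 0, R⁻¹ = (1/det(R)) * [[d, -b], [-c, a]].
det(R) = (0)*(-5) - (-1)*(-3) = 0 - 3 = -3.
R⁻¹ = (1/-3) * [[-5, 1], [3, 0]].
Dividing each entry by -3 and reducing:
R⁻¹ =
[      5/3      -1/3 ]
[       -1         0 ]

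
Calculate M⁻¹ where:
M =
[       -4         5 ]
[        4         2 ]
det(M) = -28
M⁻¹ =
[    -1/14      5/28 ]
[      1/7       1/7 ]

For a 2×2 matrix M = [[a, b], [c, d]] with det(M) ≠ 0, M⁻¹ = (1/det(M)) * [[d, -b], [-c, a]].
det(M) = (-4)*(2) - (5)*(4) = -8 - 20 = -28.
M⁻¹ = (1/-28) * [[2, -5], [-4, -4]].
Dividing each entry by -28 and reducing:
M⁻¹ =
[    -1/14      5/28 ]
[      1/7       1/7 ]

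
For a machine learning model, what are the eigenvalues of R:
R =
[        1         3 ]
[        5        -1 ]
λ = -4, 4

Solve det(R - λI) = 0. For a 2×2 matrix the characteristic equation is λ² - (trace)λ + det = 0.
trace(R) = a + d = 1 - 1 = 0.
det(R) = a*d - b*c = (1)*(-1) - (3)*(5) = -1 - 15 = -16.
Characteristic equation: λ² - (0)λ + (-16) = 0.
Discriminant = (0)² - 4*(-16) = 0 + 64 = 64.
λ = (0 ± √64) / 2 = (0 ± 8) / 2 = -4, 4.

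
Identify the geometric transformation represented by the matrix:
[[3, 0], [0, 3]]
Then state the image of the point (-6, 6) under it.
uniform scaling by factor 3; image of (-6, 6) is (-18, 18)

This is a diagonal matrix with equal entries 3, so it scales both axes by the same factor 3.
The matrix [[3, 0], [0, 3]] represents: uniform scaling by factor 3.
Applying it to (-6, 6): [3·-6 + 0·6, 0·-6 + 3·6] = (-18, 18).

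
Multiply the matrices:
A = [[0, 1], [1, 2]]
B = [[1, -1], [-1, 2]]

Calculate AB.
[[-1, 2], [-1, 3]]

Each entry (i,j) of AB = sum over k of A[i][k]*B[k][j].
(AB)[0][0] = (0)*(1) + (1)*(-1) = -1
(AB)[0][1] = (0)*(-1) + (1)*(2) = 2
(AB)[1][0] = (1)*(1) + (2)*(-1) = -1
(AB)[1][1] = (1)*(-1) + (2)*(2) = 3
AB = [[-1, 2], [-1, 3]]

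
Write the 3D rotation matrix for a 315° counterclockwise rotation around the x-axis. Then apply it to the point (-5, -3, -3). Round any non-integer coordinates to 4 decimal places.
R = [[1, 0, 0], [0, √2/2, √2/2], [0, -√2/2, √2/2]]; R·(-5, -3, -3) = (-5.0000, -4.2426, 0.0000)

Rotation matrix for 315° around x-axis:
cos(315°) = √2/2, sin(315°) = -√2/2
R = [[1, 0, 0], [0, √2/2, √2/2], [0, -√2/2, √2/2]]
Apply to (-5, -3, -3): R·[-5, -3, -3]ᵀ = (-5.0000, -4.2426, 0.0000)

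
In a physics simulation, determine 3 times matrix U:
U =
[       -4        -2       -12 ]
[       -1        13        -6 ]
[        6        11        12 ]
3U =
[      -12        -6       -36 ]
[       -3        39       -18 ]
[       18        33        36 ]

Scalar multiplication is elementwise: (3U)[i][j] = 3 * U[i][j].
  (3U)[0][0] = 3 * (-4) = -12
  (3U)[0][1] = 3 * (-2) = -6
  (3U)[0][2] = 3 * (-12) = -36
  (3U)[1][0] = 3 * (-1) = -3
  (3U)[1][1] = 3 * (13) = 39
  (3U)[1][2] = 3 * (-6) = -18
  (3U)[2][0] = 3 * (6) = 18
  (3U)[2][1] = 3 * (11) = 33
  (3U)[2][2] = 3 * (12) = 36
3U =
[      -12        -6       -36 ]
[       -3        39       -18 ]
[       18        33        36 ]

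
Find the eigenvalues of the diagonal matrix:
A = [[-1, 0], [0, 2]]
λ₁ = -1, λ₂ = 2

The characteristic polynomial of A is det(A - λI) = (-1 - λ)(2 - λ) = 0.
The roots are λ = -1 and λ = 2, so the eigenvalues are the diagonal entries.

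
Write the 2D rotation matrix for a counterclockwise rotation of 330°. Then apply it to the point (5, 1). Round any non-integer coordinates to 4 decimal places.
R = [[√3/2, 1/2], [-1/2, √3/2]]; R·(5, 1) = (4.8301, -1.6340)

Rotation matrix formula: R(θ) = [[cos θ, -sin θ], [sin θ, cos θ]]
For θ = 330°:
cos(330°) = √3/2
sin(330°) = -1/2
R = [[√3/2, 1/2], [-1/2, √3/2]]
Apply to (5, 1): [√3/2·5 + (1/2)·1, -1/2·5 + √3/2·1] = (4.8301, -1.6340)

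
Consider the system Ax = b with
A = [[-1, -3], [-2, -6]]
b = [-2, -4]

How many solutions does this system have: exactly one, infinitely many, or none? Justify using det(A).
Infinitely many solutions

det(A) = (-1)*(-6) - (-3)*(-2) = 0, so A is singular (column 2 is 3 times column 1).
b = [-2, -4] = 2 * column 1 of A, so b lies in the column space of A.
A singular matrix whose right-hand side is in its column space gives a 1-parameter family of solutions — infinitely many.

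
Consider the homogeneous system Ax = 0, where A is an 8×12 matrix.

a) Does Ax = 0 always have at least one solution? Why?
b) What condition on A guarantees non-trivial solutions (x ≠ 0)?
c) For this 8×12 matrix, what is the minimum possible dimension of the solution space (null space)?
a) Yes, x = 0 is always a solution. b) When A has linearly dependent columns (rank < n). c) Minimum nullity = 4.

a) x = 0 satisfies A·0 = 0, so the zero vector is always a solution.
b) Non-trivial solutions exist iff the columns of A are linearly dependent, equivalently rank(A) < n (the number of columns).
c) By rank-nullity, rank(A) + nullity(A) = n = 12. Since A has only 8 rows, rank(A) ≤ 8, so nullity(A) ≥ 12 - 8 = 4.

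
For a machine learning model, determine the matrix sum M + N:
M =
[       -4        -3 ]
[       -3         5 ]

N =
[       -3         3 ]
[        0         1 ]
M + N =
[       -7         0 ]
[       -3         6 ]

Matrix addition is elementwise: (M+N)[i][j] = M[i][j] + N[i][j].
  (M+N)[0][0] = (-4) + (-3) = -7
  (M+N)[0][1] = (-3) + (3) = 0
  (M+N)[1][0] = (-3) + (0) = -3
  (M+N)[1][1] = (5) + (1) = 6
M + N =
[       -7         0 ]
[       -3         6 ]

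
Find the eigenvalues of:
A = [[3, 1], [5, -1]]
λ = -2, 4

Solve det(A - λI) = 0. For a 2×2 matrix this is λ² - (trace)λ + det = 0.
trace(A) = 3 - 1 = 2.
det(A) = (3)*(-1) - (1)*(5) = -3 - 5 = -8.
Characteristic equation: λ² - (2)λ + (-8) = 0.
Discriminant: (2)² - 4*(-8) = 4 + 32 = 36.
Roots: λ = (2 ± √36) / 2 = -2, 4.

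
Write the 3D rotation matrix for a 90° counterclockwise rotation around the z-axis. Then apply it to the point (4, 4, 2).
R = [[0, -1, 0], [1, 0, 0], [0, 0, 1]]; R·(4, 4, 2) = (-4, 4, 2)

Rotation matrix for 90° around z-axis:
cos(90°) = 0, sin(90°) = 1
R = [[0, -1, 0], [1, 0, 0], [0, 0, 1]]
Apply to (4, 4, 2): R·[4, 4, 2]ᵀ = (-4, 4, 2)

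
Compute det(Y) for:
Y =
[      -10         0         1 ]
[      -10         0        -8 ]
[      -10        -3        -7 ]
det(Y) = 270

Expand along row 0 (cofactor expansion): det(Y) = a*(e*i - f*h) - b*(d*i - f*g) + c*(d*h - e*g), where the 3×3 is [[a, b, c], [d, e, f], [g, h, i]].
Minor M_00 = (0)*(-7) - (-8)*(-3) = 0 - 24 = -24.
Minor M_01 = (-10)*(-7) - (-8)*(-10) = 70 - 80 = -10.
Minor M_02 = (-10)*(-3) - (0)*(-10) = 30 - 0 = 30.
det(Y) = (-10)*(-24) - (0)*(-10) + (1)*(30) = 240 + 0 + 30 = 270.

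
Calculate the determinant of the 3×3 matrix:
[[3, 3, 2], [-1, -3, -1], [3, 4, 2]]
1

Expansion along first row:
det = 3·det([[-3,-1],[4,2]]) - 3·det([[-1,-1],[3,2]]) + 2·det([[-1,-3],[3,4]])
    = 3·(-3·2 - -1·4) - 3·(-1·2 - -1·3) + 2·(-1·4 - -3·3)
    = 3·-2 - 3·1 + 2·5
    = -6 + -3 + 10 = 1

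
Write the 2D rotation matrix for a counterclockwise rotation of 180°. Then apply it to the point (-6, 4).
R = [[-1, 0], [0, -1]]; R·(-6, 4) = (6, -4)

Rotation matrix formula: R(θ) = [[cos θ, -sin θ], [sin θ, cos θ]]
For θ = 180°:
cos(180°) = -1
sin(180°) = 0
R = [[-1, 0], [0, -1]]
Apply to (-6, 4): [-1·-6 + (0)·4, 0·-6 + -1·4] = (6, -4)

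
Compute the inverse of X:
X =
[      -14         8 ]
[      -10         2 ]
det(X) = 52
X⁻¹ =
[     1/26     -2/13 ]
[     5/26     -7/26 ]

For a 2×2 matrix X = [[a, b], [c, d]] with det(X) ≠ 0, X⁻¹ = (1/det(X)) * [[d, -b], [-c, a]].
det(X) = (-14)*(2) - (8)*(-10) = -28 + 80 = 52.
X⁻¹ = (1/52) * [[2, -8], [10, -14]].
Dividing each entry by 52 and reducing:
X⁻¹ =
[     1/26     -2/13 ]
[     5/26     -7/26 ]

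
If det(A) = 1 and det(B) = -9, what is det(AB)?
-9

Use the multiplicative property of determinants: det(AB) = det(A)*det(B).
det(AB) = (1)*(-9) = -9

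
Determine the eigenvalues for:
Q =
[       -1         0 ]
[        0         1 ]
λ = -1, 1

Solve det(Q - λI) = 0. For a 2×2 matrix the characteristic equation is λ² - (trace)λ + det = 0.
trace(Q) = a + d = -1 + 1 = 0.
det(Q) = a*d - b*c = (-1)*(1) - (0)*(0) = -1 - 0 = -1.
Characteristic equation: λ² - (0)λ + (-1) = 0.
Discriminant = (0)² - 4*(-1) = 0 + 4 = 4.
λ = (0 ± √4) / 2 = (0 ± 2) / 2 = -1, 1.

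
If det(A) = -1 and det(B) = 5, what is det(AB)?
-5

Use the multiplicative property of determinants: det(AB) = det(A)*det(B).
det(AB) = (-1)*(5) = -5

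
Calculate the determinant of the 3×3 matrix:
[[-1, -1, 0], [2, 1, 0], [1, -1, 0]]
0

Expansion along first row:
det = -1·det([[1,0],[-1,0]]) - -1·det([[2,0],[1,0]]) + 0·det([[2,1],[1,-1]])
    = -1·(1·0 - 0·-1) - -1·(2·0 - 0·1) + 0·(2·-1 - 1·1)
    = -1·0 - -1·0 + 0·-3
    = 0 + 0 + 0 = 0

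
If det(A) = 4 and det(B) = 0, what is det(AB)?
0

Use the multiplicative property of determinants: det(AB) = det(A)*det(B).
det(AB) = (4)*(0) = 0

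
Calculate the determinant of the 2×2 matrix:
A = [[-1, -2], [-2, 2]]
-6

For A = [[a, b], [c, d]], det(A) = a*d - b*c.
det(A) = (-1)*(2) - (-2)*(-2) = -2 - 4 = -6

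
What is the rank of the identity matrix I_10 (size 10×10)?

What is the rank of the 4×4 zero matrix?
rank(I_10) = 10, rank(0) = 0

The identity I_10 has 10 columns that are the standard basis vectors e_1, …, e_10. These are linearly independent, so all 10 columns are pivots and rank(I_10) = 10.
The 4×4 zero matrix has every entry zero, so every row is the zero row and there are no pivots; rank(0) = 0.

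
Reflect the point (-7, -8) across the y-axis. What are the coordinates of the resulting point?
(7, -8)

Reflection across y-axis: (-7, -8) → (7, -8)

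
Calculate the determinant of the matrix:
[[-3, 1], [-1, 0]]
1

For a 2×2 matrix [[a, b], [c, d]], det = ad - bc
det = (-3)(0) - (1)(-1) = 0 - -1 = 1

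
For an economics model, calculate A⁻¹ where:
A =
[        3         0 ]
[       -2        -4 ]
det(A) = -12
A⁻¹ =
[      1/3         0 ]
[     -1/6      -1/4 ]

For a 2×2 matrix A = [[a, b], [c, d]] with det(A) ≠ 0, A⁻¹ = (1/det(A)) * [[d, -b], [-c, a]].
det(A) = (3)*(-4) - (0)*(-2) = -12 - 0 = -12.
A⁻¹ = (1/-12) * [[-4, 0], [2, 3]].
Dividing each entry by -12 and reducing:
A⁻¹ =
[      1/3         0 ]
[     -1/6      -1/4 ]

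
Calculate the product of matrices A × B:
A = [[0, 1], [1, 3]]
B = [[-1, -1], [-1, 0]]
[[-1, 0], [-4, -1]]

Matrix multiplication:
C[0][0] = 0×-1 + 1×-1 = -1
C[0][1] = 0×-1 + 1×0 = 0
C[1][0] = 1×-1 + 3×-1 = -4
C[1][1] = 1×-1 + 3×0 = -1
Result: [[-1, 0], [-4, -1]]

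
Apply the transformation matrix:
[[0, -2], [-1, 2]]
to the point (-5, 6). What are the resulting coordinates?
(-12, 17)

Matrix multiplication:
[[0, -2], [-1, 2]] × [-5, 6]ᵀ
= [0×-5 + -2×6, -1×-5 + 2×6]ᵀ
= [-12.0000, 17.0000]ᵀ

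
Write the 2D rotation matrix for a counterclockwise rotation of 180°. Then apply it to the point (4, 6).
R = [[-1, 0], [0, -1]]; R·(4, 6) = (-4, -6)

Rotation matrix formula: R(θ) = [[cos θ, -sin θ], [sin θ, cos θ]]
For θ = 180°:
cos(180°) = -1
sin(180°) = 0
R = [[-1, 0], [0, -1]]
Apply to (4, 6): [-1·4 + (0)·6, 0·4 + -1·6] = (-4, -6)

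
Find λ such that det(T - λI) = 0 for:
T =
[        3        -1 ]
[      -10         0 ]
λ = -2, 5

Solve det(T - λI) = 0. For a 2×2 matrix the characteristic equation is λ² - (trace)λ + det = 0.
trace(T) = a + d = 3 + 0 = 3.
det(T) = a*d - b*c = (3)*(0) - (-1)*(-10) = 0 - 10 = -10.
Characteristic equation: λ² - (3)λ + (-10) = 0.
Discriminant = (3)² - 4*(-10) = 9 + 40 = 49.
λ = (3 ± √49) / 2 = (3 ± 7) / 2 = -2, 5.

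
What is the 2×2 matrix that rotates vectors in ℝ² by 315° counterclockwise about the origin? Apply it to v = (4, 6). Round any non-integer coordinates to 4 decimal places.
R = [[√2/2, √2/2], [-√2/2, √2/2]]; R·v = (7.0711, 1.4142)

A counterclockwise rotation by angle θ in ℝ² has matrix R(θ) = [[cos θ, -sin θ], [sin θ, cos θ]].
For θ = 315°: cos θ = √2/2, sin θ = -√2/2.
R(315°) = [[√2/2, √2/2], [-√2/2, √2/2]].
R·v = [√2/2·4 + (√2/2)·6, -√2/2·4 + √2/2·6] = (7.0711, 1.4142).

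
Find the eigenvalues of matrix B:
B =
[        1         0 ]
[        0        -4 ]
λ = -4, 1

Solve det(B - λI) = 0. For a 2×2 matrix the characteristic equation is λ² - (trace)λ + det = 0.
trace(B) = a + d = 1 - 4 = -3.
det(B) = a*d - b*c = (1)*(-4) - (0)*(0) = -4 - 0 = -4.
Characteristic equation: λ² - (-3)λ + (-4) = 0.
Discriminant = (-3)² - 4*(-4) = 9 + 16 = 25.
λ = (-3 ± √25) / 2 = (-3 ± 5) / 2 = -4, 1.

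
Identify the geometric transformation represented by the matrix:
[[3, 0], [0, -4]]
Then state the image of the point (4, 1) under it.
non-uniform scaling by (3, -4); image of (4, 1) is (12, -4)

This is diagonal with distinct entries, so it scales the x-axis by 3 and the y-axis by -4.
The matrix [[3, 0], [0, -4]] represents: non-uniform scaling by (3, -4).
Applying it to (4, 1): [3·4 + 0·1, 0·4 + -4·1] = (12, -4).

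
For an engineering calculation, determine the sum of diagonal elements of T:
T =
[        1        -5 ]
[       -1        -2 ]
tr(T) = 1 - 2 = -1

The trace of a square matrix is the sum of its diagonal entries.
Diagonal entries of T: T[0][0] = 1, T[1][1] = -2.
tr(T) = 1 - 2 = -1.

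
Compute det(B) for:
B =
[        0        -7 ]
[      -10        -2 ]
det(B) = -70

For a 2×2 matrix [[a, b], [c, d]], det = a*d - b*c.
det(B) = (0)*(-2) - (-7)*(-10) = 0 - 70 = -70.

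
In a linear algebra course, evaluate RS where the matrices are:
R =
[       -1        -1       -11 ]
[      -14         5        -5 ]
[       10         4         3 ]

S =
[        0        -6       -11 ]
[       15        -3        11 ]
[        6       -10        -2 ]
RS =
[      -81       119        22 ]
[       45       119       219 ]
[       78      -102       -72 ]

Matrix multiplication: (RS)[i][j] = sum over k of R[i][k] * S[k][j].
  (RS)[0][0] = (-1)*(0) + (-1)*(15) + (-11)*(6) = -81
  (RS)[0][1] = (-1)*(-6) + (-1)*(-3) + (-11)*(-10) = 119
  (RS)[0][2] = (-1)*(-11) + (-1)*(11) + (-11)*(-2) = 22
  (RS)[1][0] = (-14)*(0) + (5)*(15) + (-5)*(6) = 45
  (RS)[1][1] = (-14)*(-6) + (5)*(-3) + (-5)*(-10) = 119
  (RS)[1][2] = (-14)*(-11) + (5)*(11) + (-5)*(-2) = 219
  (RS)[2][0] = (10)*(0) + (4)*(15) + (3)*(6) = 78
  (RS)[2][1] = (10)*(-6) + (4)*(-3) + (3)*(-10) = -102
  (RS)[2][2] = (10)*(-11) + (4)*(11) + (3)*(-2) = -72
RS =
[      -81       119        22 ]
[       45       119       219 ]
[       78      -102       -72 ]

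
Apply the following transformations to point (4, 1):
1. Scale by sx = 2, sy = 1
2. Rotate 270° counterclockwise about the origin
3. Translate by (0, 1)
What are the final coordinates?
(1, -7)

Step 1: Scale → (8, 1)
Step 2: Rotate 270° → (1, -8)
Step 3: Translate → (1, -7)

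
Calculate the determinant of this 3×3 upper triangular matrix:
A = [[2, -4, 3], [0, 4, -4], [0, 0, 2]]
16

The determinant of a triangular matrix is the product of its diagonal entries (the off-diagonal entries above the diagonal do not affect it).
det(A) = (2) * (4) * (2) = 16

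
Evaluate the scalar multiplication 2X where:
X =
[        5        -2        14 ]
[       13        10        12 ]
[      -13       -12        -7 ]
2X =
[       10        -4        28 ]
[       26        20        24 ]
[      -26       -24       -14 ]

Scalar multiplication is elementwise: (2X)[i][j] = 2 * X[i][j].
  (2X)[0][0] = 2 * (5) = 10
  (2X)[0][1] = 2 * (-2) = -4
  (2X)[0][2] = 2 * (14) = 28
  (2X)[1][0] = 2 * (13) = 26
  (2X)[1][1] = 2 * (10) = 20
  (2X)[1][2] = 2 * (12) = 24
  (2X)[2][0] = 2 * (-13) = -26
  (2X)[2][1] = 2 * (-12) = -24
  (2X)[2][2] = 2 * (-7) = -14
2X =
[       10        -4        28 ]
[       26        20        24 ]
[      -26       -24       -14 ]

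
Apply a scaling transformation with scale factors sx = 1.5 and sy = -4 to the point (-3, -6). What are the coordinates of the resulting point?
(-4.5, 24)

Scaling matrix:
[[1.50, 0], [0, -4]]
Result: (-3 × 1.5, -6 × -4) = (-4.5, 24)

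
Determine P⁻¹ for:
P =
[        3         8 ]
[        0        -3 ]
det(P) = -9
P⁻¹ =
[      1/3       8/9 ]
[        0      -1/3 ]

For a 2×2 matrix P = [[a, b], [c, d]] with det(P) ≠ 0, P⁻¹ = (1/det(P)) * [[d, -b], [-c, a]].
det(P) = (3)*(-3) - (8)*(0) = -9 - 0 = -9.
P⁻¹ = (1/-9) * [[-3, -8], [0, 3]].
Dividing each entry by -9 and reducing:
P⁻¹ =
[      1/3       8/9 ]
[        0      -1/3 ]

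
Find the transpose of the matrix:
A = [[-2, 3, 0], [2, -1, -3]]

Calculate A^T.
[[-2, 2], [3, -1], [0, -3]]

The transpose sends entry (i,j) to (j,i); rows become columns.
Row 0 of A: [-2, 3, 0] -> column 0 of A^T.
Row 1 of A: [2, -1, -3] -> column 1 of A^T.
A^T = [[-2, 2], [3, -1], [0, -3]]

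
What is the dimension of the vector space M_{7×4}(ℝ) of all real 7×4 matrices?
Dimension = 28

A real 7×4 matrix is determined by its 7·4 = 28 independent entries.
A standard basis is {E_ij : 1 ≤ i ≤ 7, 1 ≤ j ≤ 4}, where E_ij has a 1 in position (i, j) and 0 elsewhere — there are 28 such matrices, and they are linearly independent and span M_{7×4}(ℝ).
Therefore dim(M_{7×4}(ℝ)) = 28.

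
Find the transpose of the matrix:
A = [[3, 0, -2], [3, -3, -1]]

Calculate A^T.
[[3, 3], [0, -3], [-2, -1]]

The transpose sends entry (i,j) to (j,i); rows become columns.
Row 0 of A: [3, 0, -2] -> column 0 of A^T.
Row 1 of A: [3, -3, -1] -> column 1 of A^T.
A^T = [[3, 3], [0, -3], [-2, -1]]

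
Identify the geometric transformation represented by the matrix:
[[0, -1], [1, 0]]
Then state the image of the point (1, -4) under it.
rotation by 90° counterclockwise; image of (1, -4) is (4, 1)

This matches the form [[cos θ, -sin θ], [sin θ, cos θ]] of a rotation matrix; reading off cos θ and sin θ gives the angle.
The matrix [[0, -1], [1, 0]] represents: rotation by 90° counterclockwise.
Applying it to (1, -4): [0·1 + -1·-4, 1·1 + 0·-4] = (4, 1).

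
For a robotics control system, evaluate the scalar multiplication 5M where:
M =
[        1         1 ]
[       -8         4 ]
5M =
[        5         5 ]
[      -40        20 ]

Scalar multiplication is elementwise: (5M)[i][j] = 5 * M[i][j].
  (5M)[0][0] = 5 * (1) = 5
  (5M)[0][1] = 5 * (1) = 5
  (5M)[1][0] = 5 * (-8) = -40
  (5M)[1][1] = 5 * (4) = 20
5M =
[        5         5 ]
[      -40        20 ]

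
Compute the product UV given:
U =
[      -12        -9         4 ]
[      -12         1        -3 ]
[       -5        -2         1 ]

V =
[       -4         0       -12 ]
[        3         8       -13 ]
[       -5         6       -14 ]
UV =
[        1       -48       205 ]
[       66       -10       173 ]
[        9       -10        72 ]

Matrix multiplication: (UV)[i][j] = sum over k of U[i][k] * V[k][j].
  (UV)[0][0] = (-12)*(-4) + (-9)*(3) + (4)*(-5) = 1
  (UV)[0][1] = (-12)*(0) + (-9)*(8) + (4)*(6) = -48
  (UV)[0][2] = (-12)*(-12) + (-9)*(-13) + (4)*(-14) = 205
  (UV)[1][0] = (-12)*(-4) + (1)*(3) + (-3)*(-5) = 66
  (UV)[1][1] = (-12)*(0) + (1)*(8) + (-3)*(6) = -10
  (UV)[1][2] = (-12)*(-12) + (1)*(-13) + (-3)*(-14) = 173
  (UV)[2][0] = (-5)*(-4) + (-2)*(3) + (1)*(-5) = 9
  (UV)[2][1] = (-5)*(0) + (-2)*(8) + (1)*(6) = -10
  (UV)[2][2] = (-5)*(-12) + (-2)*(-13) + (1)*(-14) = 72
UV =
[        1       -48       205 ]
[       66       -10       173 ]
[        9       -10        72 ]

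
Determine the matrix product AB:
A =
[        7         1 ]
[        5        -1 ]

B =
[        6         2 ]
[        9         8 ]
AB =
[       51        22 ]
[       21         2 ]

Matrix multiplication: (AB)[i][j] = sum over k of A[i][k] * B[k][j].
  (AB)[0][0] = (7)*(6) + (1)*(9) = 51
  (AB)[0][1] = (7)*(2) + (1)*(8) = 22
  (AB)[1][0] = (5)*(6) + (-1)*(9) = 21
  (AB)[1][1] = (5)*(2) + (-1)*(8) = 2
AB =
[       51        22 ]
[       21         2 ]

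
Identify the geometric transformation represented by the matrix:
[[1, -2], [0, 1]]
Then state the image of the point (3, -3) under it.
horizontal shear with factor -2; image of (3, -3) is (9, -3)

The matrix [[1, k], [0, 1]] sends (x, y) to (x + -2y, y), leaving the y-coordinate fixed: a horizontal shear.
The matrix [[1, -2], [0, 1]] represents: horizontal shear with factor -2.
Applying it to (3, -3): [1·3 + -2·-3, 0·3 + 1·-3] = (9, -3).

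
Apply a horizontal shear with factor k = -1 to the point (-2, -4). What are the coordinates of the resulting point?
(2, -4)

Shear matrix for horizontal shear with factor k = -1:
[[1, -1], [0, 1]]
Result: (-2, -4) → (2, -4)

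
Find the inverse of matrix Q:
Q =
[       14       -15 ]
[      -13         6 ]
det(Q) = -111
Q⁻¹ =
[    -2/37     -5/37 ]
[  -13/111   -14/111 ]

For a 2×2 matrix Q = [[a, b], [c, d]] with det(Q) ≠ 0, Q⁻¹ = (1/det(Q)) * [[d, -b], [-c, a]].
det(Q) = (14)*(6) - (-15)*(-13) = 84 - 195 = -111.
Q⁻¹ = (1/-111) * [[6, 15], [13, 14]].
Dividing each entry by -111 and reducing:
Q⁻¹ =
[    -2/37     -5/37 ]
[  -13/111   -14/111 ]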